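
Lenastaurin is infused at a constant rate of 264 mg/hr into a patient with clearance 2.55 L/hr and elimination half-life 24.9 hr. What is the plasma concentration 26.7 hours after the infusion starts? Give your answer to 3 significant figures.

54.3 µg/mL

Css = rate / CL = 264 / 2.55 = 103.5 µg/mL
k = ln 2 / 24.9 = 0.02784 hr⁻¹
C(t) = Css (1 − e^(−kt)) = 103.5 × (1 − e^(−0.7433)) = 103.5 × 0.5244 ≈ 54.3 µg/mL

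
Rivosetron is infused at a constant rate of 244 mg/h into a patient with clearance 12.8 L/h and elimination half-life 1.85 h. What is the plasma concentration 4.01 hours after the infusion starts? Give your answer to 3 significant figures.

Css = rate / CL = 244 / 12.8 = 19.06 mg/L
k = ln 2 / 1.85 = 0.3747 h⁻¹
C(t) = Css (1 − e^(−kt)) = 19.06 × (1 − e^(−1.502)) = 19.06 × 0.7774 ≈ 14.8 mg/L

14.8 mg/L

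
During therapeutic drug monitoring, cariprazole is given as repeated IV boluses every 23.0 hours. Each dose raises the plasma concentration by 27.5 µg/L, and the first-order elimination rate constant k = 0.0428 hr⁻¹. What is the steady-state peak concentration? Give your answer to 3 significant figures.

Fraction remaining after one interval: e^(−kτ) = e^(−0.04280 × 23.0) = 0.3737
R = 1 / (1 − 0.3737) = 1.597
Css,max = 27.5 × 1.597 ≈ 43.9 µg/L

43.9 µg/L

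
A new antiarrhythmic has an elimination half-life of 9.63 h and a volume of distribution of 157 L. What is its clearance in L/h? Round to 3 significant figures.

k = ln 2 / t½ = ln 2 / 9.63 = 0.07198 h⁻¹
CL = k · V = 0.07198 × 157 ≈ 11.3 L/h

11.3 L/h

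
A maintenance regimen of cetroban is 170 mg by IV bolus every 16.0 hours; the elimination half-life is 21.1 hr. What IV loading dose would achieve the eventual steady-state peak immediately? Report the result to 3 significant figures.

416 mg

k = ln 2 / 21.1 = 0.03285 hr⁻¹
Accumulation ratio R = 1 / (1 − e^(−kτ)) = 1 / (1 − e^(−0.03285×16.0)) = 1 / (1 − 0.5912) = 2.446
Loading dose = maintenance dose × R = 170 × 2.446 ≈ 416 mg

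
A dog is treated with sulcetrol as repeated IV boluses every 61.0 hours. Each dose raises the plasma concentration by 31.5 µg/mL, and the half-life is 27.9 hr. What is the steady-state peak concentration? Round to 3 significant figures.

k = ln 2 / 27.9 = 0.02484 hr⁻¹
Fraction remaining after one interval: e^(−kτ) = e^(−0.02484 × 61.0) = 0.2197
R = 1 / (1 − 0.2197) = 1.282
Css,max = 31.5 × 1.282 ≈ 40.4 µg/mL

40.4 µg/mL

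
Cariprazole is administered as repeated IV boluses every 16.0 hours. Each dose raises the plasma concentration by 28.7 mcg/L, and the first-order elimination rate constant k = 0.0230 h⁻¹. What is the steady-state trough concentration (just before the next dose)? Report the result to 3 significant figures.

64.5 mcg/L

Fraction remaining after one interval: e^(−kτ) = e^(−0.02300 × 16.0) = 0.6921
R = 1 / (1 − 0.6921) = 3.248
Css,max = 28.7 × 3.248 = 93.22 mcg/L
Css,min = Css,max × e^(−kτ) = 93.22 × 0.6921 ≈ 64.5 mcg/L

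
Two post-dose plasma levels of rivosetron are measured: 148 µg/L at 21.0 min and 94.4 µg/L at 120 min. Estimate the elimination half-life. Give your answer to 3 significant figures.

k = ln(C₁/C₂) / (t₂ − t₁) = ln(148/94.4) / (120 − 21.0)
  = 0.4497 / 99.00 = 0.004542 min⁻¹
t½ = ln 2 / k = ln 2 / 0.004542 ≈ 153 minutes

153 minutes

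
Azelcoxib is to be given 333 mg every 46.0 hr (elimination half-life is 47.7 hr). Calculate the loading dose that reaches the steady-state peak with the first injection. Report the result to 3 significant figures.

k = ln 2 / 47.7 = 0.01453 hr⁻¹
Accumulation ratio R = 1 / (1 − e^(−kτ)) = 1 / (1 − e^(−0.01453×46.0)) = 1 / (1 − 0.5125) = 2.051
Loading dose = maintenance dose × R = 333 × 2.051 ≈ 683 mg

683 mg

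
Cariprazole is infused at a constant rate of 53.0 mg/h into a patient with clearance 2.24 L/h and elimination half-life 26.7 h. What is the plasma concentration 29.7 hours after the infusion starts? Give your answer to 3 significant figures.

Css = rate / CL = 53.0 / 2.24 = 23.66 µg/mL
k = ln 2 / 26.7 = 0.02596 h⁻¹
C(t) = Css (1 − e^(−kt)) = 23.66 × (1 − e^(−0.7710)) = 23.66 × 0.5375 ≈ 12.7 µg/mL

12.7 µg/mL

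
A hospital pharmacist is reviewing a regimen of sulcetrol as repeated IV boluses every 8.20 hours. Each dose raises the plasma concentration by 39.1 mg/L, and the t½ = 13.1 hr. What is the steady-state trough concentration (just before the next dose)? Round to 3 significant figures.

k = ln 2 / 13.1 = 0.05291 hr⁻¹
Fraction remaining after one interval: e^(−kτ) = e^(−0.05291 × 8.20) = 0.6480
R = 1 / (1 − 0.6480) = 2.841
Css,max = 39.1 × 2.841 = 111.1 mg/L
Css,min = Css,max × e^(−kτ) = 111.1 × 0.6480 ≈ 72.0 mg/L

72.0 mg/L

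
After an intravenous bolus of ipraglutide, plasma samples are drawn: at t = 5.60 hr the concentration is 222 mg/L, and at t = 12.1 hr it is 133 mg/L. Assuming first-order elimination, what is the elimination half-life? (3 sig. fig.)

8.79 hours

k = ln(C₁/C₂) / (t₂ − t₁) = ln(222/133) / (12.1 − 5.60)
  = 0.5123 / 6.500 = 0.07882 hr⁻¹
t½ = ln 2 / k = ln 2 / 0.07882 ≈ 8.79 hours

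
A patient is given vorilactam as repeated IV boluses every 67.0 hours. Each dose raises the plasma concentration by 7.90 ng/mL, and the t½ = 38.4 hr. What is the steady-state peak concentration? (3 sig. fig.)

k = ln 2 / 38.4 = 0.01805 hr⁻¹
Fraction remaining after one interval: e^(−kτ) = e^(−0.01805 × 67.0) = 0.2984
R = 1 / (1 − 0.2984) = 1.425
Css,max = 7.90 × 1.425 ≈ 11.3 ng/mL

11.3 ng/mL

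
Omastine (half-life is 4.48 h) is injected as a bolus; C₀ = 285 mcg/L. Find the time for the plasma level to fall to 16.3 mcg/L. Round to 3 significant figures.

18.5 hours

k = ln 2 / 4.48 = 0.1547 h⁻¹
C(t) = C₀ e^(−kt)  ⇒  t = ln(C₀/C) / k
t = ln(285/16.3) / 0.1547 = 2.861 / 0.1547 ≈ 18.5 hours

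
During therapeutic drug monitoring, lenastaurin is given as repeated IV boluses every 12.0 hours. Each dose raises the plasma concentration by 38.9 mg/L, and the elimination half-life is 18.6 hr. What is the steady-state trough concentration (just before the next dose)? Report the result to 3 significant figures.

69.0 mg/L

k = ln 2 / 18.6 = 0.03727 hr⁻¹
Fraction remaining after one interval: e^(−kτ) = e^(−0.03727 × 12.0) = 0.6394
R = 1 / (1 − 0.6394) = 2.773
Css,max = 38.9 × 2.773 = 107.9 mg/L
Css,min = Css,max × e^(−kτ) = 107.9 × 0.6394 ≈ 69.0 mg/L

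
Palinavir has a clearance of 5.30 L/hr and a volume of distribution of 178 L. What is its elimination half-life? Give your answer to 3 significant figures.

k = CL / V = 5.30 / 178 = 0.02978 hr⁻¹
t½ = ln 2 / k = ln 2 / 0.02978 ≈ 23.3 hours

23.3 hours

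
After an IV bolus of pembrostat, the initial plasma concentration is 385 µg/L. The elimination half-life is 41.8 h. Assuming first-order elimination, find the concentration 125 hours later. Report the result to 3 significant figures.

48.4 µg/L

k = ln 2 / 41.8 = 0.01658 h⁻¹
125 h is 2.990 half-lives, so C = 385 × (1/2)^2.990 = 385 × 0.1258 ≈ 48.4 µg/L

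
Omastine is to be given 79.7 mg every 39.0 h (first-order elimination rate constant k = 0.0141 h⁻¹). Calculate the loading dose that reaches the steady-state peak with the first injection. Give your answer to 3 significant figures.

188 mg

Accumulation ratio R = 1 / (1 − e^(−kτ)) = 1 / (1 − e^(−0.01410×39.0)) = 1 / (1 − 0.5770) = 2.364
Loading dose = maintenance dose × R = 79.7 × 2.364 ≈ 188 mg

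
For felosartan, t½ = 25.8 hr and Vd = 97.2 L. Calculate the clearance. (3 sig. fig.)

k = ln 2 / t½ = ln 2 / 25.8 = 0.02687 hr⁻¹
CL = k · V = 0.02687 × 97.2 ≈ 2.61 L/hr

2.61 L/hr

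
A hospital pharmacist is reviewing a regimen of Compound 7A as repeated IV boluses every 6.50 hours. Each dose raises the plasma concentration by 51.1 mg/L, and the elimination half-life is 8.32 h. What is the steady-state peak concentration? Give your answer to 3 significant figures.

122 mg/L

k = ln 2 / 8.32 = 0.08331 h⁻¹
Fraction remaining after one interval: e^(−kτ) = e^(−0.08331 × 6.50) = 0.5819
R = 1 / (1 − 0.5819) = 2.392
Css,max = 51.1 × 2.392 ≈ 122 mg/L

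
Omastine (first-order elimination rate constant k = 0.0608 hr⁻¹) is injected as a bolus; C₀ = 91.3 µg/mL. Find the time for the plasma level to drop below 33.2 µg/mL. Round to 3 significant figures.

C(t) = C₀ e^(−kt)  ⇒  t = ln(C₀/C) / k
t = ln(91.3/33.2) / 0.06080 = 1.012 / 0.06080 ≈ 16.6 hours

16.6 hours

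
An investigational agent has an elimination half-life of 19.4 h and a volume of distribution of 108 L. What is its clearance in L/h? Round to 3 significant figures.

3.86 L/h

k = ln 2 / t½ = ln 2 / 19.4 = 0.03573 h⁻¹
CL = k · V = 0.03573 × 108 ≈ 3.86 L/h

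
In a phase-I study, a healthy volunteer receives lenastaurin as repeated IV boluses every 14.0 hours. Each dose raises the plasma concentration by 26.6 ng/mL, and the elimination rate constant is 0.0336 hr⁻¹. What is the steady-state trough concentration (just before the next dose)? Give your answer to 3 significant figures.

Fraction remaining after one interval: e^(−kτ) = e^(−0.03360 × 14.0) = 0.6248
R = 1 / (1 − 0.6248) = 2.665
Css,max = 26.6 × 2.665 = 70.89 ng/mL
Css,min = Css,max × e^(−kτ) = 70.89 × 0.6248 ≈ 44.3 ng/mL

44.3 ng/mL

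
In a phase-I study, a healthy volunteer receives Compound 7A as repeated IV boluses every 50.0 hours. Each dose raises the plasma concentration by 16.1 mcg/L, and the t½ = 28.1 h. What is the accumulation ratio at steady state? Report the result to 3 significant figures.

k = ln 2 / 28.1 = 0.02467 h⁻¹
Fraction remaining after one interval: e^(−kτ) = e^(−0.02467 × 50.0) = 0.2913
R = 1 / (1 − 0.2913) = 1 / 0.7087 ≈ 1.41

1.41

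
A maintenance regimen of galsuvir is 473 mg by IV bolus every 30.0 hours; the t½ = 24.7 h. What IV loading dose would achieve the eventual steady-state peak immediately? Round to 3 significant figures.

k = ln 2 / 24.7 = 0.02806 h⁻¹
Accumulation ratio R = 1 / (1 − e^(−kτ)) = 1 / (1 − e^(−0.02806×30.0)) = 1 / (1 − 0.4309) = 1.757
Loading dose = maintenance dose × R = 473 × 1.757 ≈ 831 mg

831 mg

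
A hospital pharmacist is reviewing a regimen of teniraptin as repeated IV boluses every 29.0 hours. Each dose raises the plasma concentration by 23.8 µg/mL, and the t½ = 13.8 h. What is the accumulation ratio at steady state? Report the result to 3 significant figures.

1.30

k = ln 2 / 13.8 = 0.05023 h⁻¹
Fraction remaining after one interval: e^(−kτ) = e^(−0.05023 × 29.0) = 0.2330
R = 1 / (1 − 0.2330) = 1 / 0.7670 ≈ 1.30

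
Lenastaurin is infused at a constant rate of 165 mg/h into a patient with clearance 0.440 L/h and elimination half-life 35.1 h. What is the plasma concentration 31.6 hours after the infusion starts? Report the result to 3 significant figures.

Css = rate / CL = 165 / 0.440 = 375.0 mg/L
k = ln 2 / 35.1 = 0.01975 h⁻¹
C(t) = Css (1 − e^(−kt)) = 375.0 × (1 − e^(−0.6240)) = 375.0 × 0.4642 ≈ 174 mg/L

174 mg/L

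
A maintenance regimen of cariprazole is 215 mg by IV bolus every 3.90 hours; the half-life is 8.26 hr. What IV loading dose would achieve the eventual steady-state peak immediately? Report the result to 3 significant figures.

770 mg

k = ln 2 / 8.26 = 0.08392 hr⁻¹
Accumulation ratio R = 1 / (1 − e^(−kτ)) = 1 / (1 − e^(−0.08392×3.90)) = 1 / (1 − 0.7209) = 3.583
Loading dose = maintenance dose × R = 215 × 3.583 ≈ 770 mg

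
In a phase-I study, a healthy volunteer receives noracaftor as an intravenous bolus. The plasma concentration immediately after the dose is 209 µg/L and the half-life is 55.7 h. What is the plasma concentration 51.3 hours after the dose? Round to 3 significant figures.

k = ln 2 / 55.7 = 0.01244 h⁻¹
C(t) = C₀ e^(−kt) = 209 × e^(−0.01244 × 51.3) = 209 × e^(−0.6384) = 209 × 0.5281 ≈ 110 µg/L

110 µg/L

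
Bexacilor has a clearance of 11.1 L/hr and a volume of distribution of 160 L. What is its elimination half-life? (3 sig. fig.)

9.99 hours

k = CL / V = 11.1 / 160 = 0.06937 hr⁻¹
t½ = ln 2 / k = ln 2 / 0.06937 ≈ 9.99 hours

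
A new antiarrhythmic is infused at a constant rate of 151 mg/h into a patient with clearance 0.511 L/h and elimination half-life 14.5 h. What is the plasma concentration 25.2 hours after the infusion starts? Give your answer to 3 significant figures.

207 µg/mL

Css = rate / CL = 151 / 0.511 = 295.5 µg/mL
k = ln 2 / 14.5 = 0.04780 h⁻¹
C(t) = Css (1 − e^(−kt)) = 295.5 × (1 − e^(−1.205)) = 295.5 × 0.7002 ≈ 207 µg/mL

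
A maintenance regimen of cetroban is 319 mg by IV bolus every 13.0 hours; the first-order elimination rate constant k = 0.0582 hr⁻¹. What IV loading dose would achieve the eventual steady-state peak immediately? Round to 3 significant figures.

601 mg

Accumulation ratio R = 1 / (1 − e^(−kτ)) = 1 / (1 − e^(−0.05820×13.0)) = 1 / (1 − 0.4693) = 1.884
Loading dose = maintenance dose × R = 319 × 1.884 ≈ 601 mg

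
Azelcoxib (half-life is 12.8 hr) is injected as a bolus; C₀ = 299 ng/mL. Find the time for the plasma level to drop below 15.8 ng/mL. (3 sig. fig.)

k = ln 2 / 12.8 = 0.05415 hr⁻¹
C(t) = C₀ e^(−kt)  ⇒  t = ln(C₀/C) / k
t = ln(299/15.8) / 0.05415 = 2.940 / 0.05415 ≈ 54.3 hours

54.3 hours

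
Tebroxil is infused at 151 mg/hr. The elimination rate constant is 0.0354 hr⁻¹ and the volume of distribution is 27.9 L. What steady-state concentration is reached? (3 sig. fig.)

CL = k · V = 0.0354 × 27.9 = 0.9877 L/hr
Css = rate / CL = 151 / 0.9877 ≈ 153 µg/mL

153 µg/mL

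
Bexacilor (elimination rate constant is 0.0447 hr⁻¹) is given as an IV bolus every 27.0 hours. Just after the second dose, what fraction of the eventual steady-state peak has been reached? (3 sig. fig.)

f_n = 1 − e^(−nkτ) = 1 − e^(−2 × 0.04470 × 27.0) = 1 − e^(−2.414) = 1 − 0.08947 ≈ 0.911

0.911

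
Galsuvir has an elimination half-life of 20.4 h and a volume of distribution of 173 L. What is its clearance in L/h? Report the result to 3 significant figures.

k = ln 2 / t½ = ln 2 / 20.4 = 0.03398 h⁻¹
CL = k · V = 0.03398 × 173 ≈ 5.88 L/h

5.88 L/h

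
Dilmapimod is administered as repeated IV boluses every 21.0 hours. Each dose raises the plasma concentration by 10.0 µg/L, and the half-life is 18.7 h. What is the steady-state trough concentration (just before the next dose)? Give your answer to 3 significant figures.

k = ln 2 / 18.7 = 0.03707 h⁻¹
Fraction remaining after one interval: e^(−kτ) = e^(−0.03707 × 21.0) = 0.4591
R = 1 / (1 − 0.4591) = 1.849
Css,max = 10.0 × 1.849 = 18.49 µg/L
Css,min = Css,max × e^(−kτ) = 18.49 × 0.4591 ≈ 8.49 µg/L

8.49 µg/L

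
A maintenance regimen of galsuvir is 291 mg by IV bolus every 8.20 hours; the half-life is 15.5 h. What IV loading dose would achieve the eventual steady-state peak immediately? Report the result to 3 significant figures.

k = ln 2 / 15.5 = 0.04472 h⁻¹
Accumulation ratio R = 1 / (1 − e^(−kτ)) = 1 / (1 − e^(−0.04472×8.20)) = 1 / (1 − 0.6930) = 3.258
Loading dose = maintenance dose × R = 291 × 3.258 ≈ 948 mg

948 mg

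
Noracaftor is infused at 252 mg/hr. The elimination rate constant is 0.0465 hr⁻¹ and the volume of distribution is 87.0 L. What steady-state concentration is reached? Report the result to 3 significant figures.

62.3 mg/L

CL = k · V = 0.0465 × 87.0 = 4.045 L/hr
Css = rate / CL = 252 / 4.045 ≈ 62.3 mg/L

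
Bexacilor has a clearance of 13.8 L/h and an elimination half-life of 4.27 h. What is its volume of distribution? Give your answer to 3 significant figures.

85.0 L

k = ln 2 / t½ = ln 2 / 4.27 = 0.1623 h⁻¹
V = CL / k = 13.8 / 0.1623 ≈ 85.0 L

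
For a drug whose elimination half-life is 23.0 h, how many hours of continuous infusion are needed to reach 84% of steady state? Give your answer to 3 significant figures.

60.8 hours

k = ln 2 / 23.0 = 0.03014 h⁻¹
f = 1 − e^(−kt)  ⇒  t = −ln(1 − f) / k
t = −ln(1 − 0.84) / 0.03014 = 1.833 / 0.03014 ≈ 60.8 hours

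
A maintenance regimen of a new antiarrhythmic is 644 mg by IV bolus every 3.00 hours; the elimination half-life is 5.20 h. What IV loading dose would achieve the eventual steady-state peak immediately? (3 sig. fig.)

k = ln 2 / 5.20 = 0.1333 h⁻¹
Accumulation ratio R = 1 / (1 − e^(−kτ)) = 1 / (1 − e^(−0.1333×3.00)) = 1 / (1 − 0.6704) = 3.034
Loading dose = maintenance dose × R = 644 × 3.034 ≈ 1950 mg

1950 mg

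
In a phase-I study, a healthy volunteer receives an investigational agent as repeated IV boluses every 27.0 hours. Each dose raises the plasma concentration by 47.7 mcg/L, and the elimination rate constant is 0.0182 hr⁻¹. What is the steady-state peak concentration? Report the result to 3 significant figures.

123 mcg/L

Fraction remaining after one interval: e^(−kτ) = e^(−0.01820 × 27.0) = 0.6118
R = 1 / (1 − 0.6118) = 2.576
Css,max = 47.7 × 2.576 ≈ 123 mcg/L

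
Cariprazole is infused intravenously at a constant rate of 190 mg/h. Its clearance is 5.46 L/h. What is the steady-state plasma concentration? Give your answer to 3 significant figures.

Css = infusion rate / CL = 190 / 5.46 ≈ 34.8 mg/L

34.8 mg/L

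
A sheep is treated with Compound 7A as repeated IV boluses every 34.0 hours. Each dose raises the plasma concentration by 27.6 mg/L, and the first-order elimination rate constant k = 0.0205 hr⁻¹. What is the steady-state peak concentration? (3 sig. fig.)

55.0 mg/L

Fraction remaining after one interval: e^(−kτ) = e^(−0.02050 × 34.0) = 0.4981
R = 1 / (1 − 0.4981) = 1.992
Css,max = 27.6 × 1.992 ≈ 55.0 mg/L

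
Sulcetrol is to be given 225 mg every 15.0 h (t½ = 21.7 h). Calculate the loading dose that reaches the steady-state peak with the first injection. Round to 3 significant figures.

591 mg

k = ln 2 / 21.7 = 0.03194 h⁻¹
Accumulation ratio R = 1 / (1 − e^(−kτ)) = 1 / (1 − e^(−0.03194×15.0)) = 1 / (1 − 0.6193) = 2.627
Loading dose = maintenance dose × R = 225 × 2.627 ≈ 591 mg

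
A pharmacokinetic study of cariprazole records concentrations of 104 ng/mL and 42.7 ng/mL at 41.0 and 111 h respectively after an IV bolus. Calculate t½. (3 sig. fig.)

54.5 hours

k = ln(C₁/C₂) / (t₂ − t₁) = ln(104/42.7) / (111 − 41.0)
  = 0.8902 / 70.00 = 0.01272 h⁻¹
t½ = ln 2 / k = ln 2 / 0.01272 ≈ 54.5 hours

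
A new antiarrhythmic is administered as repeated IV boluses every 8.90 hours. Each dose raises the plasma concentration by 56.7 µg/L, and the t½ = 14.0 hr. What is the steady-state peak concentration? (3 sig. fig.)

159 µg/L

k = ln 2 / 14.0 = 0.04951 hr⁻¹
Fraction remaining after one interval: e^(−kτ) = e^(−0.04951 × 8.90) = 0.6436
R = 1 / (1 − 0.6436) = 2.806
Css,max = 56.7 × 2.806 ≈ 159 µg/L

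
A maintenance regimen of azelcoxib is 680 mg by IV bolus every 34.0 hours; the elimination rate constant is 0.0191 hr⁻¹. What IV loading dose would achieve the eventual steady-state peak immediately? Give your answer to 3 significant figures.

1420 mg

Accumulation ratio R = 1 / (1 − e^(−kτ)) = 1 / (1 − e^(−0.01910×34.0)) = 1 / (1 − 0.5224) = 2.094
Loading dose = maintenance dose × R = 680 × 2.094 ≈ 1420 mg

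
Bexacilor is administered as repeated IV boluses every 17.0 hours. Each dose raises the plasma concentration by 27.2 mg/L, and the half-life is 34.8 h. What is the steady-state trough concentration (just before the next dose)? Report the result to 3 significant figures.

k = ln 2 / 34.8 = 0.01992 h⁻¹
Fraction remaining after one interval: e^(−kτ) = e^(−0.01992 × 17.0) = 0.7128
R = 1 / (1 − 0.7128) = 3.481
Css,max = 27.2 × 3.481 = 94.70 mg/L
Css,min = Css,max × e^(−kτ) = 94.70 × 0.7128 ≈ 67.5 mg/L

67.5 mg/L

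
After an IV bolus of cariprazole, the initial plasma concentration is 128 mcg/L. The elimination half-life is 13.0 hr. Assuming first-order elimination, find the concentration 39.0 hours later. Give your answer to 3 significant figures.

16.0 mcg/L

k = ln 2 / 13.0 = 0.05332 hr⁻¹
39.0 hr is 3.000 half-lives, so C = 128 × (1/2)^3.000 = 128 × 0.1250 ≈ 16.0 mcg/L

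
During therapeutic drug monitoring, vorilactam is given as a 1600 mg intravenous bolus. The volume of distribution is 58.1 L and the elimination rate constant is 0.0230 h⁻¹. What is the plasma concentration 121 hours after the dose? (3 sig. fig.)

1.70 µg/mL

C₀ = dose / V = 1600 / 58.1 = 27.54 µg/mL
C(t) = C₀ e^(−kt) = 27.54 × e^(−0.02300 × 121) = 27.54 × e^(−2.783) = 27.54 × 0.06185 ≈ 1.70 µg/mL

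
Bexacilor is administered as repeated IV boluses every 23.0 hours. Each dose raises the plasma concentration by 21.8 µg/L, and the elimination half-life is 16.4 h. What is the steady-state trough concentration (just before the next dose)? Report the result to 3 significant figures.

13.3 µg/L

k = ln 2 / 16.4 = 0.04227 h⁻¹
Fraction remaining after one interval: e^(−kτ) = e^(−0.04227 × 23.0) = 0.3783
R = 1 / (1 − 0.3783) = 1.608
Css,max = 21.8 × 1.608 = 35.06 µg/L
Css,min = Css,max × e^(−kτ) = 35.06 × 0.3783 ≈ 13.3 µg/L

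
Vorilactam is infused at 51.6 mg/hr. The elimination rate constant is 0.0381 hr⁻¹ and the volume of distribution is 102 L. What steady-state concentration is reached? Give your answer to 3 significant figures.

CL = k · V = 0.0381 × 102 = 3.886 L/hr
Css = rate / CL = 51.6 / 3.886 ≈ 13.3 µg/mL

13.3 µg/mL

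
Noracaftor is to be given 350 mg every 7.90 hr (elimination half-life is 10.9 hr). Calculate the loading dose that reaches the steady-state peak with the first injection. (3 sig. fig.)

k = ln 2 / 10.9 = 0.06359 hr⁻¹
Accumulation ratio R = 1 / (1 − e^(−kτ)) = 1 / (1 − e^(−0.06359×7.90)) = 1 / (1 − 0.6051) = 2.532
Loading dose = maintenance dose × R = 350 × 2.532 ≈ 886 mg

886 mg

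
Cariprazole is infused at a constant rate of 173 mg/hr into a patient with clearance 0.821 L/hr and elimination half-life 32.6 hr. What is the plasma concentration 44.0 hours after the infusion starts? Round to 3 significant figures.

Css = rate / CL = 173 / 0.821 = 210.7 µg/mL
k = ln 2 / 32.6 = 0.02126 hr⁻¹
C(t) = Css (1 − e^(−kt)) = 210.7 × (1 − e^(−0.9355)) = 210.7 × 0.6076 ≈ 128 µg/mL

128 µg/mL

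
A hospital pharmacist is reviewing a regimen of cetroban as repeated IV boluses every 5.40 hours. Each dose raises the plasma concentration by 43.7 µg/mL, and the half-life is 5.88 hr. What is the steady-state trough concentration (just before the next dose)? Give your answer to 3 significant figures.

k = ln 2 / 5.88 = 0.1179 hr⁻¹
Fraction remaining after one interval: e^(−kτ) = e^(−0.1179 × 5.40) = 0.5291
R = 1 / (1 − 0.5291) = 2.124
Css,max = 43.7 × 2.124 = 92.80 µg/mL
Css,min = Css,max × e^(−kτ) = 92.80 × 0.5291 ≈ 49.1 µg/mL

49.1 µg/mL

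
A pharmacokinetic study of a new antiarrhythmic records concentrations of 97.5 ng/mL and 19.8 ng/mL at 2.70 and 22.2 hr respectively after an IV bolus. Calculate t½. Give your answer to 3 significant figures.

k = ln(C₁/C₂) / (t₂ − t₁) = ln(97.5/19.8) / (22.2 − 2.70)
  = 1.594 / 19.50 = 0.08175 hr⁻¹
t½ = ln 2 / k = ln 2 / 0.08175 ≈ 8.48 hours

8.48 hours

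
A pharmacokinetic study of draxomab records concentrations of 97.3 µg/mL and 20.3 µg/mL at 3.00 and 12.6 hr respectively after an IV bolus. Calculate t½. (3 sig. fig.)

4.25 hours

k = ln(C₁/C₂) / (t₂ − t₁) = ln(97.3/20.3) / (12.6 − 3.00)
  = 1.567 / 9.600 = 0.1632 hr⁻¹
t½ = ln 2 / k = ln 2 / 0.1632 ≈ 4.25 hours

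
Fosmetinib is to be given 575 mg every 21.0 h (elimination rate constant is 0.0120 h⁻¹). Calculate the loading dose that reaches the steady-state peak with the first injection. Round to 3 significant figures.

2580 mg

Accumulation ratio R = 1 / (1 − e^(−kτ)) = 1 / (1 − e^(−0.01200×21.0)) = 1 / (1 − 0.7772) = 4.489
Loading dose = maintenance dose × R = 575 × 4.489 ≈ 2580 mg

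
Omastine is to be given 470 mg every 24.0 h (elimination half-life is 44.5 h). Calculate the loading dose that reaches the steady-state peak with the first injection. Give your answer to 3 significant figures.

k = ln 2 / 44.5 = 0.01558 h⁻¹
Accumulation ratio R = 1 / (1 − e^(−kτ)) = 1 / (1 − e^(−0.01558×24.0)) = 1 / (1 − 0.6881) = 3.206
Loading dose = maintenance dose × R = 470 × 3.206 ≈ 1510 mg

1510 mg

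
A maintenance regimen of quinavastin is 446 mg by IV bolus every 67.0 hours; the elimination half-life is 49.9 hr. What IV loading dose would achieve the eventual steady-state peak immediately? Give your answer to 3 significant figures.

736 mg

k = ln 2 / 49.9 = 0.01389 hr⁻¹
Accumulation ratio R = 1 / (1 − e^(−kτ)) = 1 / (1 − e^(−0.01389×67.0)) = 1 / (1 − 0.3943) = 1.651
Loading dose = maintenance dose × R = 446 × 1.651 ≈ 736 mg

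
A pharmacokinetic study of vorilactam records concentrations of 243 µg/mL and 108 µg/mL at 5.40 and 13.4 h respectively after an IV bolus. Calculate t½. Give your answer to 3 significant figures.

6.84 hours

k = ln(C₁/C₂) / (t₂ − t₁) = ln(243/108) / (13.4 − 5.40)
  = 0.8109 / 8.000 = 0.1014 h⁻¹
t½ = ln 2 / k = ln 2 / 0.1014 ≈ 6.84 hours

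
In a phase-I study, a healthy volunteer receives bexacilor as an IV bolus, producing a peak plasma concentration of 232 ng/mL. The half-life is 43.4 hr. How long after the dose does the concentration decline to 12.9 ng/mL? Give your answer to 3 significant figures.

k = ln 2 / 43.4 = 0.01597 hr⁻¹
C(t) = C₀ e^(−kt)  ⇒  t = ln(C₀/C) / k
t = ln(232/12.9) / 0.01597 = 2.890 / 0.01597 ≈ 181 hours

181 hours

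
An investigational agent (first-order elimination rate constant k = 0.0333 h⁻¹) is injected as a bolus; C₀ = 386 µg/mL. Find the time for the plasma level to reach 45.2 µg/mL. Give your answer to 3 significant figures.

C(t) = C₀ e^(−kt)  ⇒  t = ln(C₀/C) / k
t = ln(386/45.2) / 0.03330 = 2.145 / 0.03330 ≈ 64.4 hours

64.4 hours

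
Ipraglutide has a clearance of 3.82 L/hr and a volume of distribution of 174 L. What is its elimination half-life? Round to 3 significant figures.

k = CL / V = 3.82 / 174 = 0.02195 hr⁻¹
t½ = ln 2 / k = ln 2 / 0.02195 ≈ 31.6 hours

31.6 hours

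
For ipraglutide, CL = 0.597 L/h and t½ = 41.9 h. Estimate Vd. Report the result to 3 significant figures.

36.1 L

k = ln 2 / t½ = ln 2 / 41.9 = 0.01654 h⁻¹
V = CL / k = 0.597 / 0.01654 ≈ 36.1 L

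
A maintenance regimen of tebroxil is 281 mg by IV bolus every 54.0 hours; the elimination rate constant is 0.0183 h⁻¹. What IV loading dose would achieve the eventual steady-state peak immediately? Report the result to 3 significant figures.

448 mg

Accumulation ratio R = 1 / (1 − e^(−kτ)) = 1 / (1 − e^(−0.01830×54.0)) = 1 / (1 − 0.3722) = 1.593
Loading dose = maintenance dose × R = 281 × 1.593 ≈ 448 mg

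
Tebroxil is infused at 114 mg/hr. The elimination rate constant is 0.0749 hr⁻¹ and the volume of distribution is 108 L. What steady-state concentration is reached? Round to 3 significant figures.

14.1 mg/L

CL = k · V = 0.0749 × 108 = 8.089 L/hr
Css = rate / CL = 114 / 8.089 ≈ 14.1 mg/L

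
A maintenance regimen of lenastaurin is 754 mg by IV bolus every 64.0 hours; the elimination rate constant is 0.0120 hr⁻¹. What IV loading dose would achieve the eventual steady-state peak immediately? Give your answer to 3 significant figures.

Accumulation ratio R = 1 / (1 − e^(−kτ)) = 1 / (1 − e^(−0.01200×64.0)) = 1 / (1 − 0.4639) = 1.865
Loading dose = maintenance dose × R = 754 × 1.865 ≈ 1410 mg

1410 mg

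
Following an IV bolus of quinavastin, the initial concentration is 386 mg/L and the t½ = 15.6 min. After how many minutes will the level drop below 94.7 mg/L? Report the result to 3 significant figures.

k = ln 2 / 15.6 = 0.04443 min⁻¹
C(t) = C₀ e^(−kt)  ⇒  t = ln(C₀/C) / k
t = ln(386/94.7) / 0.04443 = 1.405 / 0.04443 ≈ 31.6 minutes

31.6 minutes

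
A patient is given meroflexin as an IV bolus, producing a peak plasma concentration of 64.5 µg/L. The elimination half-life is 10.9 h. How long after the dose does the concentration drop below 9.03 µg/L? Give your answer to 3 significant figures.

30.9 hours

k = ln 2 / 10.9 = 0.06359 h⁻¹
C(t) = C₀ e^(−kt)  ⇒  t = ln(C₀/C) / k
t = ln(64.5/9.03) / 0.06359 = 1.966 / 0.06359 ≈ 30.9 hours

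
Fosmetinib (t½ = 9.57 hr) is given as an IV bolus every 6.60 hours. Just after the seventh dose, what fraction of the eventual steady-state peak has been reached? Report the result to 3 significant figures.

k = ln 2 / 9.57 = 0.07243 hr⁻¹
f_n = 1 − e^(−nkτ) = 1 − e^(−7 × 0.07243 × 6.60) = 1 − e^(−3.346) = 1 − 0.03522 ≈ 0.965

0.965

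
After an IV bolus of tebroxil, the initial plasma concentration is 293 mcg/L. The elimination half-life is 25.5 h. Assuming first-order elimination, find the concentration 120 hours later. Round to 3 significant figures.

11.2 mcg/L

k = ln 2 / 25.5 = 0.02718 h⁻¹
C(t) = C₀ e^(−kt) = 293 × e^(−0.02718 × 120) = 293 × e^(−3.262) = 293 × 0.03832 ≈ 11.2 mcg/L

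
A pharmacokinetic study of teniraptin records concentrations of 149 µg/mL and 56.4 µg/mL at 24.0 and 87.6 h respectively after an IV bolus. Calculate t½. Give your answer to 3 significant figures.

k = ln(C₁/C₂) / (t₂ − t₁) = ln(149/56.4) / (87.6 − 24.0)
  = 0.9715 / 63.60 = 0.01527 h⁻¹
t½ = ln 2 / k = ln 2 / 0.01527 ≈ 45.4 hours

45.4 hours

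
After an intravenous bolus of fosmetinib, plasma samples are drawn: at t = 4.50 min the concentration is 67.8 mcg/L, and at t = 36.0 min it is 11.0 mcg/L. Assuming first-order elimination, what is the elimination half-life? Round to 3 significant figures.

k = ln(C₁/C₂) / (t₂ − t₁) = ln(67.8/11.0) / (36.0 − 4.50)
  = 1.819 / 31.50 = 0.05774 min⁻¹
t½ = ln 2 / k = ln 2 / 0.05774 ≈ 12.0 minutes

12.0 minutes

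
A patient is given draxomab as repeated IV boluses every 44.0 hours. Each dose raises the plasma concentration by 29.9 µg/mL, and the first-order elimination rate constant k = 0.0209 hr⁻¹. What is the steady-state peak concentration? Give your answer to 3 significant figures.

Fraction remaining after one interval: e^(−kτ) = e^(−0.02090 × 44.0) = 0.3987
R = 1 / (1 − 0.3987) = 1.663
Css,max = 29.9 × 1.663 ≈ 49.7 µg/mL

49.7 µg/mL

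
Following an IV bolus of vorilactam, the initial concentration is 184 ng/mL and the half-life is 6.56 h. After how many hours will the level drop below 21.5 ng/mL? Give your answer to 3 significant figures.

k = ln 2 / 6.56 = 0.1057 h⁻¹
C(t) = C₀ e^(−kt)  ⇒  t = ln(C₀/C) / k
t = ln(184/21.5) / 0.1057 = 2.147 / 0.1057 ≈ 20.3 hours

20.3 hours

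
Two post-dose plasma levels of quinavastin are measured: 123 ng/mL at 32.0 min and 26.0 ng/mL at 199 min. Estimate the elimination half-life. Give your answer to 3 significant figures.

74.5 minutes

k = ln(C₁/C₂) / (t₂ − t₁) = ln(123/26.0) / (199 − 32.0)
  = 1.554 / 167.0 = 0.009306 min⁻¹
t½ = ln 2 / k = ln 2 / 0.009306 ≈ 74.5 minutes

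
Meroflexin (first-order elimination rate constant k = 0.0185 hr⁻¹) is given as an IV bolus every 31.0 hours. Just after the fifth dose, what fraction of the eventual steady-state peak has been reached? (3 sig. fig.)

f_n = 1 − e^(−nkτ) = 1 − e^(−5 × 0.01850 × 31.0) = 1 − e^(−2.868) = 1 − 0.05684 ≈ 0.943

0.943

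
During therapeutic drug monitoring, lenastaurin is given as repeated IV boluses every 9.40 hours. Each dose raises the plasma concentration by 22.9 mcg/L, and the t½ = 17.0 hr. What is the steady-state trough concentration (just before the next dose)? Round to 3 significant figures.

49.0 mcg/L

k = ln 2 / 17.0 = 0.04077 hr⁻¹
Fraction remaining after one interval: e^(−kτ) = e^(−0.04077 × 9.40) = 0.6816
R = 1 / (1 − 0.6816) = 3.141
Css,max = 22.9 × 3.141 = 71.93 mcg/L
Css,min = Css,max × e^(−kτ) = 71.93 × 0.6816 ≈ 49.0 mcg/L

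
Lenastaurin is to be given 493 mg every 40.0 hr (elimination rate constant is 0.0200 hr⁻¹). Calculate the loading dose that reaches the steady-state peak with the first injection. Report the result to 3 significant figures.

895 mg

Accumulation ratio R = 1 / (1 − e^(−kτ)) = 1 / (1 − e^(−0.02000×40.0)) = 1 / (1 − 0.4493) = 1.816
Loading dose = maintenance dose × R = 493 × 1.816 ≈ 895 mg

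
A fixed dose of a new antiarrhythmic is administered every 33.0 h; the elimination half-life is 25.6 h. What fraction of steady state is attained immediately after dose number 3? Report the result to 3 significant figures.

k = ln 2 / 25.6 = 0.02708 h⁻¹
f_n = 1 − e^(−nkτ) = 1 − e^(−3 × 0.02708 × 33.0) = 1 − e^(−2.681) = 1 − 0.06853 ≈ 0.931

0.931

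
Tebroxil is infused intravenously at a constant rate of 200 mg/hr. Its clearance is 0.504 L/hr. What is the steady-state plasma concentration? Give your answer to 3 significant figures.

397 µg/mL

Css = infusion rate / CL = 200 / 0.504 ≈ 397 µg/mL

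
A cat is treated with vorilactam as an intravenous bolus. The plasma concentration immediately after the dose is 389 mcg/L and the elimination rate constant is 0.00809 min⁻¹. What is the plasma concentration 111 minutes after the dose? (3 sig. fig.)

158 mcg/L

C(t) = C₀ e^(−kt) = 389 × e^(−0.008090 × 111) = 389 × e^(−0.8980) = 389 × 0.4074 ≈ 158 mcg/L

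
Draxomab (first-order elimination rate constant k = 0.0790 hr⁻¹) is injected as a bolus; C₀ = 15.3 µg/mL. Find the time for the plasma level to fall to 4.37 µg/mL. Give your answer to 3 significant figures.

15.9 hours

C(t) = C₀ e^(−kt)  ⇒  t = ln(C₀/C) / k
t = ln(15.3/4.37) / 0.07900 = 1.253 / 0.07900 ≈ 15.9 hours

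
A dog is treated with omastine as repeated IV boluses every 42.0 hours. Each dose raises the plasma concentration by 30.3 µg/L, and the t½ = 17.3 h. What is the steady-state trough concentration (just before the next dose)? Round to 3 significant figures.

k = ln 2 / 17.3 = 0.04007 h⁻¹
Fraction remaining after one interval: e^(−kτ) = e^(−0.04007 × 42.0) = 0.1859
R = 1 / (1 − 0.1859) = 1.228
Css,max = 30.3 × 1.228 = 37.22 µg/L
Css,min = Css,max × e^(−kτ) = 37.22 × 0.1859 ≈ 6.92 µg/L

6.92 µg/L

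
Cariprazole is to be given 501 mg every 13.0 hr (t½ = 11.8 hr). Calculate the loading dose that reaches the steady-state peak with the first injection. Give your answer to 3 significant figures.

938 mg

k = ln 2 / 11.8 = 0.05874 hr⁻¹
Accumulation ratio R = 1 / (1 − e^(−kτ)) = 1 / (1 − e^(−0.05874×13.0)) = 1 / (1 − 0.4660) = 1.873
Loading dose = maintenance dose × R = 501 × 1.873 ≈ 938 mg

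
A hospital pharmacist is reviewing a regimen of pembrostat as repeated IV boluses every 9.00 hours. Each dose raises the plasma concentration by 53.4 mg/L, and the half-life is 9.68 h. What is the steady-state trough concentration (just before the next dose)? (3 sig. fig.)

k = ln 2 / 9.68 = 0.07161 h⁻¹
Fraction remaining after one interval: e^(−kτ) = e^(−0.07161 × 9.00) = 0.5249
R = 1 / (1 − 0.5249) = 2.105
Css,max = 53.4 × 2.105 = 112.4 mg/L
Css,min = Css,max × e^(−kτ) = 112.4 × 0.5249 ≈ 59.0 mg/L

59.0 mg/L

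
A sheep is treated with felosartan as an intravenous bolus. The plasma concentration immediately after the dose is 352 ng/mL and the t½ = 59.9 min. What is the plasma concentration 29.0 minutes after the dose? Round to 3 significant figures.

252 ng/mL

k = ln 2 / 59.9 = 0.01157 min⁻¹
29.0 min is 0.4841 half-lives, so C = 352 × (1/2)^0.4841 = 352 × 0.7149 ≈ 252 ng/mL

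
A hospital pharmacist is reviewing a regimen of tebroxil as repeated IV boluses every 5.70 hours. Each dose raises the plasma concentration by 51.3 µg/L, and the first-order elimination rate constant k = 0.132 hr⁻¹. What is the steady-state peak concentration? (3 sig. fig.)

Fraction remaining after one interval: e^(−kτ) = e^(−0.1320 × 5.70) = 0.4712
R = 1 / (1 − 0.4712) = 1.891
Css,max = 51.3 × 1.891 ≈ 97.0 µg/L

97.0 µg/L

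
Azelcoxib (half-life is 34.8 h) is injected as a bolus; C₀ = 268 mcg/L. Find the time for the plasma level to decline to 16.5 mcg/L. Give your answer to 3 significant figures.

140 hours

k = ln 2 / 34.8 = 0.01992 h⁻¹
C(t) = C₀ e^(−kt)  ⇒  t = ln(C₀/C) / k
t = ln(268/16.5) / 0.01992 = 2.788 / 0.01992 ≈ 140 hours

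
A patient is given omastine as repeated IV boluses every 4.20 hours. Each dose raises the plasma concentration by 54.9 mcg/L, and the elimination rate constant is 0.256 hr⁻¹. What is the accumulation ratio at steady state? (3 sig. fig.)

Fraction remaining after one interval: e^(−kτ) = e^(−0.2560 × 4.20) = 0.3412
R = 1 / (1 − 0.3412) = 1 / 0.6588 ≈ 1.52

1.52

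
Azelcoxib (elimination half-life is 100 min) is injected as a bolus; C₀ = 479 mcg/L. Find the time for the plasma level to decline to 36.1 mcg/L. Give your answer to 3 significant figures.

373 minutes

k = ln 2 / 100 = 0.006931 min⁻¹
C(t) = C₀ e^(−kt)  ⇒  t = ln(C₀/C) / k
t = ln(479/36.1) / 0.006931 = 2.585 / 0.006931 ≈ 373 minutes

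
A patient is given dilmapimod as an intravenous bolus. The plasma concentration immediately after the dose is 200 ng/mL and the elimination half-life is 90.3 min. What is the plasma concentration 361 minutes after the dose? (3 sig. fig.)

12.5 ng/mL

k = ln 2 / 90.3 = 0.007676 min⁻¹
361 min is 3.998 half-lives, so C = 200 × (1/2)^3.998 = 200 × 0.06260 ≈ 12.5 ng/mL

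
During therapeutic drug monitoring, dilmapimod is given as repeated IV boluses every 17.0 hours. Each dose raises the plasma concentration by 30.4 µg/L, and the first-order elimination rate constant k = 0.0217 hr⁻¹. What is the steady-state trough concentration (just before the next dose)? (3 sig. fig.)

Fraction remaining after one interval: e^(−kτ) = e^(−0.02170 × 17.0) = 0.6915
R = 1 / (1 − 0.6915) = 3.241
Css,max = 30.4 × 3.241 = 98.54 µg/L
Css,min = Css,max × e^(−kτ) = 98.54 × 0.6915 ≈ 68.1 µg/L

68.1 µg/L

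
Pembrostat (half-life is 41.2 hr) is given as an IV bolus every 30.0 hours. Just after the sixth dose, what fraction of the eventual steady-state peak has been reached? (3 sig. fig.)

k = ln 2 / 41.2 = 0.01682 hr⁻¹
f_n = 1 − e^(−nkτ) = 1 − e^(−6 × 0.01682 × 30.0) = 1 − e^(−3.028) = 1 − 0.04840 ≈ 0.952

0.952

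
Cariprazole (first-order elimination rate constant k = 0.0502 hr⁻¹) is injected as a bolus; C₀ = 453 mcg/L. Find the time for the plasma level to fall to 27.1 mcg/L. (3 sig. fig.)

C(t) = C₀ e^(−kt)  ⇒  t = ln(C₀/C) / k
t = ln(453/27.1) / 0.05020 = 2.816 / 0.05020 ≈ 56.1 hours

56.1 hours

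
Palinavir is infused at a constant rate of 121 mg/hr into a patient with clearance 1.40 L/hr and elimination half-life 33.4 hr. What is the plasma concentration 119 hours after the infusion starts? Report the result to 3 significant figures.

79.1 µg/mL

Css = rate / CL = 121 / 1.40 = 86.43 µg/mL
k = ln 2 / 33.4 = 0.02075 hr⁻¹
C(t) = Css (1 − e^(−kt)) = 86.43 × (1 − e^(−2.470)) = 86.43 × 0.9154 ≈ 79.1 µg/mL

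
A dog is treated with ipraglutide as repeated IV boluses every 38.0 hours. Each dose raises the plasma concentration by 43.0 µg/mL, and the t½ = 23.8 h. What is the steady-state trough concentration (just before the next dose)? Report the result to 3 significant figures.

k = ln 2 / 23.8 = 0.02912 h⁻¹
Fraction remaining after one interval: e^(−kτ) = e^(−0.02912 × 38.0) = 0.3306
R = 1 / (1 − 0.3306) = 1.494
Css,max = 43.0 × 1.494 = 64.24 µg/mL
Css,min = Css,max × e^(−kτ) = 64.24 × 0.3306 ≈ 21.2 µg/mL

21.2 µg/mL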